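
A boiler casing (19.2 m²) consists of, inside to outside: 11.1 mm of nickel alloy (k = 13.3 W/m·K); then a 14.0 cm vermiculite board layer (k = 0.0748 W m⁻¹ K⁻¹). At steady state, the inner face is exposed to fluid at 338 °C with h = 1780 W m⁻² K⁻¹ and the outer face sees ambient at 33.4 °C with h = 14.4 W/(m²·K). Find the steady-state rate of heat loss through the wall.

Q = 3.01 kW

Treat each layer as a resistance in series:
  R_conv,in = 1/(hA) = 1/(1780·19.2) = 2.926×10^-5 K/W
  R_nickel alloy = L/(kA) = 0.0111/(13.3·19.2) = 4.347×10^-5 K/W
  R_vermiculite board = L/(kA) = 0.140/(0.0748·19.2) = 0.09748 K/W
  R_conv,out = 1/(hA) = 1/(14.4·19.2) = 0.003617 K/W
ΣR = 2.926×10^-5 + 4.347×10^-5 + 0.09748 + 0.003617 = 0.1012 K/W
Q = ΔT/ΣR = (338 °C − 33.4 °C)/0.1012 = 3010 W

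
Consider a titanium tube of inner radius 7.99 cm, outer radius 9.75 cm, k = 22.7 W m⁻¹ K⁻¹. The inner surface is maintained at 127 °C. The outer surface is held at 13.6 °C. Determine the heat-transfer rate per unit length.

Q' = 81200 W/m

Q' = 2πk·ΔT/ln(r₂/r₁) = 2π × 22.7 × 113.4 / ln(0.0975/0.0799) = 81200 W/m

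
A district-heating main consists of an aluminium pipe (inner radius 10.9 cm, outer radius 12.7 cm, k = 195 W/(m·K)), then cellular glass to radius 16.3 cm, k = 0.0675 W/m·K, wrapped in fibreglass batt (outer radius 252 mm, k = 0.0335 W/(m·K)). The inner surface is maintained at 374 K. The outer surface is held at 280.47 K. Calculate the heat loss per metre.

Q' = 35.2 W/m

Treat each layer as a resistance in series:
  R'_aluminium = ln(0.127/0.109)/(2πk) = 0.1528/(2π·195) = 1.247×10^-4 m·K/W
  R'_cellular glass = ln(0.163/0.127)/(2πk) = 0.2496/(2π·0.0675) = 0.5884 m·K/W
  R'_fibreglass batt = ln(0.252/0.163)/(2πk) = 0.4357/(2π·0.0335) = 2.070 m·K/W
ΣR = 1.247×10^-4 + 0.5884 + 2.070 = 2.659 m·K/W
Q' = ΔT/ΣR = (374 K − 280.47 K)/2.659 = 35.2 W/m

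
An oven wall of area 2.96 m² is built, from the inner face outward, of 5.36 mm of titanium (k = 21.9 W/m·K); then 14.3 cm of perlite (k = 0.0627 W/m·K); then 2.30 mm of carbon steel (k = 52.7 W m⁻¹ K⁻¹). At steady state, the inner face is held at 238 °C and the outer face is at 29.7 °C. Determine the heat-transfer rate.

Treat each layer as a resistance in series:
  R_titanium = L/(kA) = 0.00536/(21.9·2.96) = 8.269×10^-5 K/W
  R_perlite = L/(kA) = 0.143/(0.0627·2.96) = 0.7705 K/W
  R_carbon steel = L/(kA) = 0.00230/(52.7·2.96) = 1.474×10^-5 K/W
ΣR = 8.269×10^-5 + 0.7705 + 1.474×10^-5 = 0.7706 K/W
Q = ΔT/ΣR = (238 °C − 29.7 °C)/0.7706 = 270 W

Q = 270 W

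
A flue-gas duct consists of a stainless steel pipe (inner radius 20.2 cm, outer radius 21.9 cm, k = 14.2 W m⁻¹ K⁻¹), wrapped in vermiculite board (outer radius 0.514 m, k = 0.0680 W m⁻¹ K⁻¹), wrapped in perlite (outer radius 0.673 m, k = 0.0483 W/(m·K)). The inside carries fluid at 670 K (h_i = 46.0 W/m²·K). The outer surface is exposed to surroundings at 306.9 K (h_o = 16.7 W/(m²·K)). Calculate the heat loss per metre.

Q' = 124 W/m

Series thermal resistances, inner to outer:
  R'_conv,in = 1/(2πr h) = 1/(2π·0.202·46.0) = 0.01713 m·K/W
  R'_stainless steel = ln(0.219/0.202)/(2πk) = 0.08080/(2π·14.2) = 9.057×10^-4 m·K/W
  R'_vermiculite board = ln(0.514/0.219)/(2πk) = 0.8532/(2π·0.0680) = 1.997 m·K/W
  R'_perlite = ln(0.673/0.514)/(2πk) = 0.2695/(2π·0.0483) = 0.8881 m·K/W
  R'_conv,out = 1/(2πr h) = 1/(2π·0.673·16.7) = 0.01416 m·K/W
ΣR = 0.01713 + 9.057×10^-4 + 1.997 + 0.8881 + 0.01416 = 2.917 m·K/W
Q' = ΔT/ΣR = (670 K − 306.9 K)/2.917 = 124 W/m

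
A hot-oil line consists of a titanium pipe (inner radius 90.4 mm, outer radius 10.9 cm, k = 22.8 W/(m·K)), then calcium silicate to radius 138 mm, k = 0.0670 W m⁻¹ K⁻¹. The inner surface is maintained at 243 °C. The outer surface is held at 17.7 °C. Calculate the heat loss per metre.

Q' = 401 W/m

Series thermal resistances, inner to outer:
  R'_titanium = ln(0.109/0.0904)/(2πk) = 0.1871/(2π·22.8) = 0.001306 m·K/W
  R'_calcium silicate = ln(0.138/0.109)/(2πk) = 0.2359/(2π·0.0670) = 0.5604 m·K/W
ΣR = 0.001306 + 0.5604 = 0.5617 m·K/W
Q' = ΔT/ΣR = (243 °C − 17.7 °C)/0.5617 = 401 W/m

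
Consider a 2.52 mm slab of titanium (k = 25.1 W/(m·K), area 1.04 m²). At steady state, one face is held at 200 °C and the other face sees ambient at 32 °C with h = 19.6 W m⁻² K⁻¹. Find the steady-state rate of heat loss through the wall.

Series thermal resistances, inner to outer:
  R_titanium = L/(kA) = 0.00252/(25.1·1.04) = 9.654×10^-5 K/W
  R_conv,out = 1/(hA) = 1/(19.6·1.04) = 0.04906 K/W
ΣR = 9.654×10^-5 + 0.04906 = 0.04916 K/W
Q = ΔT/ΣR = (200 °C − 32 °C)/0.04916 = 3420 W

Q = 3.42 kW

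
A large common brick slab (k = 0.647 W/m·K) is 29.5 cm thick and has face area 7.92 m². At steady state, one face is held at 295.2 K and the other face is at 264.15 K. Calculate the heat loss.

Q = kA·ΔT/L = 0.647 × 7.92 × |295.2 K − 264.15 K| / 0.295 = 539 W

Q = 539 W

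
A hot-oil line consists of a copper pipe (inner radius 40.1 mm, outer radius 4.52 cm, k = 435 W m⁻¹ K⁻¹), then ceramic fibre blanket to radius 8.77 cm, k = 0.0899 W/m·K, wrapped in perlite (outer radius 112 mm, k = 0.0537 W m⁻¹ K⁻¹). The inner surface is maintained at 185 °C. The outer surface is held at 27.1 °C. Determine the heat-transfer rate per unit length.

Series thermal resistances, inner to outer:
  R'_copper = ln(0.0452/0.0401)/(2πk) = 0.1197/(2π·435) = 4.380×10^-5 m·K/W
  R'_ceramic fibre blanket = ln(0.0877/0.0452)/(2πk) = 0.6628/(2π·0.0899) = 1.173 m·K/W
  R'_perlite = ln(0.112/0.0877)/(2πk) = 0.2446/(2π·0.0537) = 0.7249 m·K/W
ΣR = 4.380×10^-5 + 1.173 + 0.7249 = 1.898 m·K/W
Q' = ΔT/ΣR = (185 °C − 27.1 °C)/1.898 = 83.2 W/m

Q' = 83.2 W/m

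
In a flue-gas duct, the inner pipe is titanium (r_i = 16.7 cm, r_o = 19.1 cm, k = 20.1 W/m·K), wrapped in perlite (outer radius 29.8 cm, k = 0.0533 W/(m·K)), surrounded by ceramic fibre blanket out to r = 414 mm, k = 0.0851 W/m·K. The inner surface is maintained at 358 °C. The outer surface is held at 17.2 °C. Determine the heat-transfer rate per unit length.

Resistance network (inner→outer):
  R'_titanium = ln(0.191/0.167)/(2πk) = 0.1343/(2π·20.1) = 0.001063 m·K/W
  R'_perlite = ln(0.298/0.191)/(2πk) = 0.4448/(2π·0.0533) = 1.328 m·K/W
  R'_ceramic fibre blanket = ln(0.414/0.298)/(2πk) = 0.3288/(2π·0.0851) = 0.6149 m·K/W
ΣR = 0.001063 + 1.328 + 0.6149 = 1.944 m·K/W
Q' = ΔT/ΣR = (358 °C − 17.2 °C)/1.944 = 175 W/m

Q' = 175 W/m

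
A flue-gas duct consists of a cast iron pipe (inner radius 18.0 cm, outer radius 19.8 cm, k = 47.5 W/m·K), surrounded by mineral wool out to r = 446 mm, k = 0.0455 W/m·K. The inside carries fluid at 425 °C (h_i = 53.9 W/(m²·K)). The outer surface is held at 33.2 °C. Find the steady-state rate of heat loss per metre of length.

Q' = 137 W/m

Resistance network (inner→outer):
  R'_conv,in = 1/(2πr h) = 1/(2π·0.180·53.9) = 0.01640 m·K/W
  R'_cast iron = ln(0.198/0.180)/(2πk) = 0.09531/(2π·47.5) = 3.193×10^-4 m·K/W
  R'_mineral wool = ln(0.446/0.198)/(2πk) = 0.8121/(2π·0.0455) = 2.840 m·K/W
ΣR = 0.01640 + 3.193×10^-4 + 2.840 = 2.857 m·K/W
Q' = ΔT/ΣR = (425 °C − 33.2 °C)/2.857 = 137 W/m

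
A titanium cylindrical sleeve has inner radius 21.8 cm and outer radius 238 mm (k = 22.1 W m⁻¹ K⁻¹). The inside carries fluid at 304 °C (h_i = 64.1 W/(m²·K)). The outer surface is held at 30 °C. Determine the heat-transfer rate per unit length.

Resistance network (inner→outer):
  R'_conv,in = 1/(2πr h) = 1/(2π·0.218·64.1) = 0.01139 m·K/W
  R'_titanium = ln(0.238/0.218)/(2πk) = 0.08778/(2π·22.1) = 6.321×10^-4 m·K/W
ΣR = 0.01139 + 6.321×10^-4 = 0.01202 m·K/W
Q' = ΔT/ΣR = (304 °C − 30 °C)/0.01202 = 22800 W/m

Q' = 22800 W/m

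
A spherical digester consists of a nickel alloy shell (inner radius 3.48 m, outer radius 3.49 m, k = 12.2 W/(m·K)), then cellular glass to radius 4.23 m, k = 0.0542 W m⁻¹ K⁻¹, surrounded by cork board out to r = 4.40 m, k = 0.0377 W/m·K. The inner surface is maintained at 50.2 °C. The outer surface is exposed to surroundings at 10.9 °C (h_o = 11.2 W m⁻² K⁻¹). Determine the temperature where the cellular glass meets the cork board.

Treat each layer as a resistance in series:
  R_nickel alloy = (1/3.48 − 1/3.49)/(4πk) = 8.234×10^-4/(4π·12.2) = 5.371×10^-6 K/W
  R_cellular glass = (1/3.49 − 1/4.23)/(4πk) = 0.05013/(4π·0.0542) = 0.07360 K/W
  R_cork board = (1/4.23 − 1/4.40)/(4πk) = 0.009134/(4π·0.0377) = 0.01928 K/W
  R_conv,out = 1/(4πr²h) = 1/(4π·4.40²·11.2) = 3.670×10^-4 K/W
ΣR = 5.371×10^-6 + 0.07360 + 0.01928 + 3.670×10^-4 = 0.09325 K/W
Q = ΔT/ΣR = (50.2 °C − 10.9 °C)/0.09325 = 421.4 W
From the inner boundary to the cellular glass/cork board interface, ΣR_partial = 0.07361 K/W.
T_interface = T_in − Q·ΣR_partial = 50.2 °C − (421.4)(0.07361) = 19.2 °C

T = 19.2 °C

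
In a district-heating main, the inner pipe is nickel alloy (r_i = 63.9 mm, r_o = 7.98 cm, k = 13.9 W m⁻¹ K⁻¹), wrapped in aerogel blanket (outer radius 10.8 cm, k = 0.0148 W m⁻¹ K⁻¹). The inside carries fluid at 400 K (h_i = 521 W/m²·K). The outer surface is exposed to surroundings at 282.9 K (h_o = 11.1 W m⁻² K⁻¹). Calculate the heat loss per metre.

Treat each layer as a resistance in series:
  R'_conv,in = 1/(2πr h) = 1/(2π·0.0639·521) = 0.004781 m·K/W
  R'_nickel alloy = ln(0.0798/0.0639)/(2πk) = 0.2222/(2π·13.9) = 0.002544 m·K/W
  R'_aerogel blanket = ln(0.108/0.0798)/(2πk) = 0.3026/(2π·0.0148) = 3.254 m·K/W
  R'_conv,out = 1/(2πr h) = 1/(2π·0.108·11.1) = 0.1328 m·K/W
ΣR = 0.004781 + 0.002544 + 3.254 + 0.1328 = 3.394 m·K/W
Q' = ΔT/ΣR = (400 K − 282.9 K)/3.394 = 34.5 W/m

Q' = 34.5 W/m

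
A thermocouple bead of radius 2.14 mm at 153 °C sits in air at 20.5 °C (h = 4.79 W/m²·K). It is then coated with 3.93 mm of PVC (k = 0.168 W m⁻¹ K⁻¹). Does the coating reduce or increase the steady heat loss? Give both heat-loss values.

increases: 0.0365 → 0.223 W

Critical radius for a sphere: r_cr = 2k/h = 0.0701 m = 7.01 cm.
Outer radius after coating: r₂ = 0.00214 + 0.00393 = 0.00607 m.
Since r₁ < r_cr and r₂ ≤ r_cr, the coating moves toward the maximum at r_cr — heat loss rises.
Bare: R = 1/(4πr₁²h) = 3628 K/W; Q = 132.5/3628 = 0.0365 W.
Coated: R = R_cond + R_conv = 594.2 K/W; Q = 132.5/594.2 = 0.223 W.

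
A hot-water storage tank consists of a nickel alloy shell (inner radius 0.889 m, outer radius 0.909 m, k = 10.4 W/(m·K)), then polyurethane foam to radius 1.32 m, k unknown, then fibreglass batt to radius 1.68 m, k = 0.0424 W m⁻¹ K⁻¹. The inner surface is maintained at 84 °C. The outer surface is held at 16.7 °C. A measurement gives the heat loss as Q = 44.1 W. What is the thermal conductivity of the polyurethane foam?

ΣR = ΔT/Q = |84 − 16.7|/44.1 = 1.526 K/W
Known resistances:
  R_nickel alloy = (1/0.889 − 1/0.909)/(4πk) = 0.02475/(4π·10.4) = 1.894×10^-4 K/W
  R_fibreglass batt = (1/1.32 − 1/1.68)/(4πk) = 0.1623/(4π·0.0424) = 0.3047 K/W
R_polyurethane foam = ΣR − ΣR_known = 1.526 − 0.3049 = 1.221 K/W
(1/r₁−1/r₂)/(4πk) = 1.221 ⇒ k = 0.3425/(4π·1.221) = 0.0223 W/m·K

k = 0.0223 W/m·K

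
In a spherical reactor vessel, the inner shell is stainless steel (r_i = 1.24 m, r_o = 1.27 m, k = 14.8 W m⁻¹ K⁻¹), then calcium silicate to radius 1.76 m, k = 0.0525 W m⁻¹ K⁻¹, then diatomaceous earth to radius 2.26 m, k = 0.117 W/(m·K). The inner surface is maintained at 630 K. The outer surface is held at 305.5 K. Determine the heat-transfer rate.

Q = 777 W

Treat each layer as a resistance in series:
  R_stainless steel = (1/1.24 − 1/1.27)/(4πk) = 0.01905/(4π·14.8) = 1.024×10^-4 K/W
  R_calcium silicate = (1/1.27 − 1/1.76)/(4πk) = 0.2192/(4π·0.0525) = 0.3323 K/W
  R_diatomaceous earth = (1/1.76 − 1/2.26)/(4πk) = 0.1257/(4π·0.117) = 0.08550 K/W
ΣR = 1.024×10^-4 + 0.3323 + 0.08550 = 0.4179 K/W
Q = ΔT/ΣR = (630 K − 305.5 K)/0.4179 = 777 W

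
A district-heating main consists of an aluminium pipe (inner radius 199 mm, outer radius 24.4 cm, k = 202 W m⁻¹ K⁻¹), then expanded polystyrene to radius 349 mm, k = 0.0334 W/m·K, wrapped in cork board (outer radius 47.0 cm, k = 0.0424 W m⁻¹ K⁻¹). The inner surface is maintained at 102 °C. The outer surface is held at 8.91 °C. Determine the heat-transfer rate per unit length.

Q' = 33.0 W/m

Series thermal resistances, inner to outer:
  R'_aluminium = ln(0.244/0.199)/(2πk) = 0.2039/(2π·202) = 1.606×10^-4 m·K/W
  R'_expanded polystyrene = ln(0.349/0.244)/(2πk) = 0.3579/(2π·0.0334) = 1.705 m·K/W
  R'_cork board = ln(0.470/0.349)/(2πk) = 0.2977/(2π·0.0424) = 1.117 m·K/W
ΣR = 1.606×10^-4 + 1.705 + 1.117 = 2.822 m·K/W
Q' = ΔT/ΣR = (102 °C − 8.91 °C)/2.822 = 33.0 W/m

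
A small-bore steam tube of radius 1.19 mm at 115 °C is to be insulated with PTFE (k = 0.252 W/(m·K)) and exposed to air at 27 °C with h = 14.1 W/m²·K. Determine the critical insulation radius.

For a cylinder, r_cr = k_ins/h = 0.252/14.1 = 0.0179 m = 1.79 cm

r_cr = 1.79 cm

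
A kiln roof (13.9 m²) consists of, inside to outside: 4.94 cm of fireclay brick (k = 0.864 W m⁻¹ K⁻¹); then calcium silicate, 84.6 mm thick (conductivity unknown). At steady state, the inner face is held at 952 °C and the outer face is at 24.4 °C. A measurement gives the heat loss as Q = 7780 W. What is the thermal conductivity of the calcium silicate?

k = 0.0529 W/m·K

ΣR = ΔT/Q = |952 − 24.4|/7780 = 0.1192 K/W
Known resistances:
  R_fireclay brick = L/(kA) = 0.0494/(0.864·13.9) = 0.004113 K/W
R_calcium silicate = ΣR − ΣR_known = 0.1192 − 0.004113 = 0.1151 K/W
L/(kA) = 0.1151 ⇒ k = 0.0846/(0.1151·13.9) = 0.0529 W/m·K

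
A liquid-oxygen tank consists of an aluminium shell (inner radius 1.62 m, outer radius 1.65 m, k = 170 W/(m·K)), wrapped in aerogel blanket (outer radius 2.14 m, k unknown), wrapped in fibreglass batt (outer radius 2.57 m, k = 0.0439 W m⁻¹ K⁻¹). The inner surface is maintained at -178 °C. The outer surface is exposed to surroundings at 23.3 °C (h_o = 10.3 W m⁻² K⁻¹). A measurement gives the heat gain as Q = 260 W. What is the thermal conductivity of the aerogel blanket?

k = 0.0175 W/m·K

ΣR = ΔT/Q = |-178 − 23.3|/260 = 0.7742 K/W
Known resistances:
  R_aluminium = (1/1.62 − 1/1.65)/(4πk) = 0.01122/(4π·170) = 5.254×10^-6 K/W
  R_fibreglass batt = (1/2.14 − 1/2.57)/(4πk) = 0.07818/(4π·0.0439) = 0.1417 K/W
  R_conv,out = 1/(4πr²h) = 1/(4π·2.57²·10.3) = 0.001170 K/W
R_aerogel blanket = ΣR − ΣR_known = 0.7742 − 0.1429 = 0.6313 K/W
(1/r₁−1/r₂)/(4πk) = 0.6313 ⇒ k = 0.1388/(4π·0.6313) = 0.0175 W/m·K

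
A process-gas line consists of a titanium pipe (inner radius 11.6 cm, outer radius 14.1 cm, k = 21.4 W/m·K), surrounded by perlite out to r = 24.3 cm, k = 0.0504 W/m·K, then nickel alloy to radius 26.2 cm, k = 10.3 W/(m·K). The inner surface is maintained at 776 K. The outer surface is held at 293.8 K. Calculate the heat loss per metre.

Resistance network (inner→outer):
  R'_titanium = ln(0.141/0.116)/(2πk) = 0.1952/(2π·21.4) = 0.001452 m·K/W
  R'_perlite = ln(0.243/0.141)/(2πk) = 0.5443/(2π·0.0504) = 1.719 m·K/W
  R'_nickel alloy = ln(0.262/0.243)/(2πk) = 0.07528/(2π·10.3) = 0.001163 m·K/W
ΣR = 0.001452 + 1.719 + 0.001163 = 1.722 m·K/W
Q' = ΔT/ΣR = (776 K − 293.8 K)/1.722 = 280 W/m

Q' = 280 W/m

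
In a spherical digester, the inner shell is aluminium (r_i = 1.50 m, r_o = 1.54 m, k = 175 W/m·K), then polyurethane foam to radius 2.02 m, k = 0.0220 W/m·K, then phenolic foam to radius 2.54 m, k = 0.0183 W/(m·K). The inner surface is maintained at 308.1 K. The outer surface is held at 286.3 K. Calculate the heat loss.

Q = 21.8 W

Resistance network (inner→outer):
  R_aluminium = (1/1.50 − 1/1.54)/(4πk) = 0.01732/(4π·175) = 7.874×10^-6 K/W
  R_polyurethane foam = (1/1.54 − 1/2.02)/(4πk) = 0.1543/(4π·0.0220) = 0.5581 K/W
  R_phenolic foam = (1/2.02 − 1/2.54)/(4πk) = 0.1013/(4π·0.0183) = 0.4407 K/W
ΣR = 7.874×10^-6 + 0.5581 + 0.4407 = 0.9988 K/W
Q = ΔT/ΣR = (308.1 K − 286.3 K)/0.9988 = 21.8 W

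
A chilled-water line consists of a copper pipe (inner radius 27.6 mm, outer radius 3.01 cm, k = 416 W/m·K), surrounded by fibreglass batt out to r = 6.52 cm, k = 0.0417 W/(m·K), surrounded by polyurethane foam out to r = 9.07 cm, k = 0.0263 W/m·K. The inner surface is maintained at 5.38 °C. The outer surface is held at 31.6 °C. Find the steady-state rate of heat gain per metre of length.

Q' = 5.30 W/m

Treat each layer as a resistance in series:
  R'_copper = ln(0.0301/0.0276)/(2πk) = 0.08671/(2π·416) = 3.317×10^-5 m·K/W
  R'_fibreglass batt = ln(0.0652/0.0301)/(2πk) = 0.7729/(2π·0.0417) = 2.950 m·K/W
  R'_polyurethane foam = ln(0.0907/0.0652)/(2πk) = 0.3301/(2π·0.0263) = 1.998 m·K/W
ΣR = 3.317×10^-5 + 2.950 + 1.998 = 4.948 m·K/W
Q' = ΔT/ΣR = (5.38 °C − 31.6 °C)/4.948 = -5.30 W/m
(Negative Q' ⇒ heat flows inward; heat gain = 5.30 W/m.)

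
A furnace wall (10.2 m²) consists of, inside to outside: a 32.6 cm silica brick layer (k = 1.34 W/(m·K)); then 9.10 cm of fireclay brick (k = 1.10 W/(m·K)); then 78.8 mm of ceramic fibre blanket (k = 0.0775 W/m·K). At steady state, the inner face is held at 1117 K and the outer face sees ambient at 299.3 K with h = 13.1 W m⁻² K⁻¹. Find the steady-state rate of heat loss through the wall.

Q = 5.88 kW

Series thermal resistances, inner to outer:
  R_silica brick = L/(kA) = 0.326/(1.34·10.2) = 0.02385 K/W
  R_fireclay brick = L/(kA) = 0.0910/(1.10·10.2) = 0.008111 K/W
  R_ceramic fibre blanket = L/(kA) = 0.0788/(0.0775·10.2) = 0.09968 K/W
  R_conv,out = 1/(hA) = 1/(13.1·10.2) = 0.007484 K/W
ΣR = 0.02385 + 0.008111 + 0.09968 + 0.007484 = 0.1391 K/W
Q = ΔT/ΣR = (1117 K − 299.3 K)/0.1391 = 5880 W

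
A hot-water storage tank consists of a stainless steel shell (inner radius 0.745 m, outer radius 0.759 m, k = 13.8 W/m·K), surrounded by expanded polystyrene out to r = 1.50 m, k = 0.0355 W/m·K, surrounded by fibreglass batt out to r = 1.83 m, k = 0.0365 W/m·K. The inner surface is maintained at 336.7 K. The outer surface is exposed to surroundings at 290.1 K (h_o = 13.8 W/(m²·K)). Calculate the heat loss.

Treat each layer as a resistance in series:
  R_stainless steel = (1/0.745 − 1/0.759)/(4πk) = 0.02476/(4π·13.8) = 1.428×10^-4 K/W
  R_expanded polystyrene = (1/0.759 − 1/1.50)/(4πk) = 0.6509/(4π·0.0355) = 1.459 K/W
  R_fibreglass batt = (1/1.50 − 1/1.83)/(4πk) = 0.1202/(4π·0.0365) = 0.2621 K/W
  R_conv,out = 1/(4πr²h) = 1/(4π·1.83²·13.8) = 0.001722 K/W
ΣR = 1.428×10^-4 + 1.459 + 0.2621 + 0.001722 = 1.723 K/W
Q = ΔT/ΣR = (336.7 K − 290.1 K)/1.723 = 27.0 W

Q = 27.0 W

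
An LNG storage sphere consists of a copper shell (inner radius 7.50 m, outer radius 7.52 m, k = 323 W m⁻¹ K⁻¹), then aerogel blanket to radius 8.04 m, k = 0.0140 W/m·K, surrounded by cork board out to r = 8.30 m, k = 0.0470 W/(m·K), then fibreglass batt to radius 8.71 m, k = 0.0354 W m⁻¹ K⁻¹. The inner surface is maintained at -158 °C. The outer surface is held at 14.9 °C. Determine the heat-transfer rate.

Resistance network (inner→outer):
  R_copper = (1/7.50 − 1/7.52)/(4πk) = 3.546×10^-4/(4π·323) = 8.737×10^-8 K/W
  R_aerogel blanket = (1/7.52 − 1/8.04)/(4πk) = 0.008601/(4π·0.0140) = 0.04889 K/W
  R_cork board = (1/8.04 − 1/8.30)/(4πk) = 0.003896/(4π·0.0470) = 0.006597 K/W
  R_fibreglass batt = (1/8.30 − 1/8.71)/(4πk) = 0.005671/(4π·0.0354) = 0.01275 K/W
ΣR = 8.737×10^-8 + 0.04889 + 0.006597 + 0.01275 = 0.06824 K/W
Q = ΔT/ΣR = (-158 °C − 14.9 °C)/0.06824 = -2530 W
(Negative Q ⇒ heat flows inward; heat gain = 2530 W.)

Q = 2530 W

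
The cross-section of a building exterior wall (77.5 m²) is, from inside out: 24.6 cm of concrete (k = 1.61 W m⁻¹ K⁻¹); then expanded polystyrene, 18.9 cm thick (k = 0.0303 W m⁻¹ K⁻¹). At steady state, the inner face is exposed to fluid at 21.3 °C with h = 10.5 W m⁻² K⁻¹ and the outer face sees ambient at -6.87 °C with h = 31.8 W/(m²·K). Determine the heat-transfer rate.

Resistance network (inner→outer):
  R_conv,in = 1/(hA) = 1/(10.5·77.5) = 0.001229 K/W
  R_concrete = L/(kA) = 0.246/(1.61·77.5) = 0.001972 K/W
  R_expanded polystyrene = L/(kA) = 0.189/(0.0303·77.5) = 0.08049 K/W
  R_conv,out = 1/(hA) = 1/(31.8·77.5) = 4.058×10^-4 K/W
ΣR = 0.001229 + 0.001972 + 0.08049 + 4.058×10^-4 = 0.08410 K/W
Q = ΔT/ΣR = (21.3 °C − -6.87 °C)/0.08410 = 335 W

Q = 335 W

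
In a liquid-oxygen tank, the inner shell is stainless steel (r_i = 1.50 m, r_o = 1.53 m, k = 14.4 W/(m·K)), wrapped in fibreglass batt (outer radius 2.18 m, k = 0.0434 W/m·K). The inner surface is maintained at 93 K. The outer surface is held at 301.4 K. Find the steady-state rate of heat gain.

Resistance network (inner→outer):
  R_stainless steel = (1/1.50 − 1/1.53)/(4πk) = 0.01307/(4π·14.4) = 7.224×10^-5 K/W
  R_fibreglass batt = (1/1.53 − 1/2.18)/(4πk) = 0.1949/(4π·0.0434) = 0.3573 K/W
ΣR = 7.224×10^-5 + 0.3573 = 0.3574 K/W
Q = ΔT/ΣR = (93 K − 301.4 K)/0.3574 = -583 W
(Negative Q ⇒ heat flows inward; heat gain = 583 W.)

Q = 583 W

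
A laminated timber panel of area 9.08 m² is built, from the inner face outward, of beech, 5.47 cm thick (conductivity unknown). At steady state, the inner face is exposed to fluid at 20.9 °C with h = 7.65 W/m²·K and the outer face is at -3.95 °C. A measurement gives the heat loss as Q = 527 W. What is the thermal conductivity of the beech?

ΣR = ΔT/Q = |20.9 − -3.95|/527 = 0.04715 K/W
Known resistances:
  R_conv,in = 1/(hA) = 1/(7.65·9.08) = 0.01440 K/W
R_beech = ΣR − ΣR_known = 0.04715 − 0.01440 = 0.03275 K/W
L/(kA) = 0.03275 ⇒ k = 0.0547/(0.03275·9.08) = 0.184 W/m·K

k = 0.184 W/m·K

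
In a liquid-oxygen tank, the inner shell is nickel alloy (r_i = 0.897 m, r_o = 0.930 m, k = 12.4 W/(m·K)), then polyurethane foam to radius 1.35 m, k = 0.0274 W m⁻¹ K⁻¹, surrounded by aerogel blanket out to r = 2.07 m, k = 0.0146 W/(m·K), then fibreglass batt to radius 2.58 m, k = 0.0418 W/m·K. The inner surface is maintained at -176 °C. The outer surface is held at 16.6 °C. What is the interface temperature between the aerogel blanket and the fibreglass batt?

T = 2.9 °C

Series thermal resistances, inner to outer:
  R_nickel alloy = (1/0.897 − 1/0.930)/(4πk) = 0.03956/(4π·12.4) = 2.539×10^-4 K/W
  R_polyurethane foam = (1/0.930 − 1/1.35)/(4πk) = 0.3345/(4π·0.0274) = 0.9716 K/W
  R_aerogel blanket = (1/1.35 − 1/2.07)/(4πk) = 0.2576/(4π·0.0146) = 1.404 K/W
  R_fibreglass batt = (1/2.07 − 1/2.58)/(4πk) = 0.09549/(4π·0.0418) = 0.1818 K/W
ΣR = 2.539×10^-4 + 0.9716 + 1.404 + 0.1818 = 2.558 K/W
Q = ΔT/ΣR = (-176 °C − 16.6 °C)/2.558 = -75.29 W
From the inner boundary to the aerogel blanket/fibreglass batt interface, ΣR_partial = 2.376 K/W.
T_interface = T_in − Q·ΣR_partial = -176 °C − (-75.29)(2.376) = 2.9 °C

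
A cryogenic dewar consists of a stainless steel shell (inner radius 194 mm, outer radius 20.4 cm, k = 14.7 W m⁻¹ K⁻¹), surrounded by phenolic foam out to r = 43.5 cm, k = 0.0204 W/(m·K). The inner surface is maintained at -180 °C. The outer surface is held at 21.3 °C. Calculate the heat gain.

Q = 19.8 W

Treat each layer as a resistance in series:
  R_stainless steel = (1/0.194 − 1/0.204)/(4πk) = 0.2527/(4π·14.7) = 0.001368 K/W
  R_phenolic foam = (1/0.204 − 1/0.435)/(4πk) = 2.603/(4π·0.0204) = 10.15 K/W
ΣR = 0.001368 + 10.15 = 10.15 K/W
Q = ΔT/ΣR = (-180 °C − 21.3 °C)/10.15 = -19.8 W
(Negative Q ⇒ heat flows inward; heat gain = 19.8 W.)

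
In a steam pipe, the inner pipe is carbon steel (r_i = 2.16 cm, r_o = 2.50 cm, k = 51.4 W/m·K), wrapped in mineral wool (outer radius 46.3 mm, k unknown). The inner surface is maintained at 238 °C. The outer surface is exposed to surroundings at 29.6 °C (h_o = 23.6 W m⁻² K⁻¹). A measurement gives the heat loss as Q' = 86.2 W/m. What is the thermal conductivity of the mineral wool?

ΣR = ΔT/Q' = |238 − 29.6|/86.2 = 2.418 m·K/W
Known resistances:
  R'_carbon steel = ln(0.0250/0.0216)/(2πk) = 0.1462/(2π·51.4) = 4.526×10^-4 m·K/W
  R'_conv,out = 1/(2πr h) = 1/(2π·0.0463·23.6) = 0.1457 m·K/W
R_mineral wool = ΣR − ΣR_known = 2.418 − 0.1462 = 2.272 m·K/W
ln(r₂/r₁)/(2πk) = 2.272 ⇒ k = 0.6163/(2π·2.272) = 0.0432 W/m·K

k = 0.0432 W/m·K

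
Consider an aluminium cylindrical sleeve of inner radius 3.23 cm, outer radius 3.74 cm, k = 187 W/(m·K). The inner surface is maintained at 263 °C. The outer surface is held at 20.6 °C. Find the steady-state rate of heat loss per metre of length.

Q' = 1.94×10^6 W/m

Q' = 2πk·ΔT/ln(r₂/r₁) = 2π × 187 × 242.4 / ln(0.0374/0.0323) = 1.94×10^6 W/m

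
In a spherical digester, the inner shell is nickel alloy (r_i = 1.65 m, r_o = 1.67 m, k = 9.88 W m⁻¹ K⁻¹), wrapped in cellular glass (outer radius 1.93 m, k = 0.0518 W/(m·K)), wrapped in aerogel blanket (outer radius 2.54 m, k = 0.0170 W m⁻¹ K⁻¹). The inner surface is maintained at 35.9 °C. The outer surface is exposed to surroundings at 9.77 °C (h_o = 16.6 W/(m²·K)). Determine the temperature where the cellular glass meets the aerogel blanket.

Resistance network (inner→outer):
  R_nickel alloy = (1/1.65 − 1/1.67)/(4πk) = 0.007258/(4π·9.88) = 5.846×10^-5 K/W
  R_cellular glass = (1/1.67 − 1/1.93)/(4πk) = 0.08067/(4π·0.0518) = 0.1239 K/W
  R_aerogel blanket = (1/1.93 − 1/2.54)/(4πk) = 0.1244/(4π·0.0170) = 0.5825 K/W
  R_conv,out = 1/(4πr²h) = 1/(4π·2.54²·16.6) = 7.430×10^-4 K/W
ΣR = 5.846×10^-5 + 0.1239 + 0.5825 + 7.430×10^-4 = 0.7072 K/W
Q = ΔT/ΣR = (35.9 °C − 9.77 °C)/0.7072 = 36.95 W
From the inner boundary to the cellular glass/aerogel blanket interface, ΣR_partial = 0.1240 K/W.
T_interface = T_in − Q·ΣR_partial = 35.9 °C − (36.95)(0.1240) = 31.3 °C

T = 31.3 °C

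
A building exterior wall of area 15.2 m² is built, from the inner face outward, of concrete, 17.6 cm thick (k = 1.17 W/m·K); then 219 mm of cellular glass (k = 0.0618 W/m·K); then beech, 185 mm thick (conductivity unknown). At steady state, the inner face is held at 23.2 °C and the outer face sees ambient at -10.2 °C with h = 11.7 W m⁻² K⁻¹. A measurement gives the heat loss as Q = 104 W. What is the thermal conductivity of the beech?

ΣR = ΔT/Q = |23.2 − -10.2|/104 = 0.3212 K/W
Known resistances:
  R_concrete = L/(kA) = 0.176/(1.17·15.2) = 0.009897 K/W
  R_cellular glass = L/(kA) = 0.219/(0.0618·15.2) = 0.2331 K/W
  R_conv,out = 1/(hA) = 1/(11.7·15.2) = 0.005623 K/W
R_beech = ΣR − ΣR_known = 0.3212 − 0.2486 = 0.07260 K/W
L/(kA) = 0.07260 ⇒ k = 0.185/(0.07260·15.2) = 0.168 W/m·K

k = 0.168 W/m·K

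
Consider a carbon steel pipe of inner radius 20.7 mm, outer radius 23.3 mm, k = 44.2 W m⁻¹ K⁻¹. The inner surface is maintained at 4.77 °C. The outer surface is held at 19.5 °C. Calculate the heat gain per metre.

Q' = 34.6 kW/m

Q' = 2πk·ΔT/ln(r₂/r₁) = 2π × 44.2 × 14.73 / ln(0.0233/0.0207) = 34600 W/m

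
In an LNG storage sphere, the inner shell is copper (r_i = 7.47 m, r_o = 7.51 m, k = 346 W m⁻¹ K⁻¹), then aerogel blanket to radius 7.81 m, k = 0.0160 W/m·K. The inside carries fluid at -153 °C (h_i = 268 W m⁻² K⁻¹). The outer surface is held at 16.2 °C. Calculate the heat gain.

Series thermal resistances, inner to outer:
  R_conv,in = 1/(4πr²h) = 1/(4π·7.47²·268) = 5.321×10^-6 K/W
  R_copper = (1/7.47 − 1/7.51)/(4πk) = 7.130×10^-4/(4π·346) = 1.640×10^-7 K/W
  R_aerogel blanket = (1/7.51 − 1/7.81)/(4πk) = 0.005115/(4π·0.0160) = 0.02544 K/W
ΣR = 5.321×10^-6 + 1.640×10^-7 + 0.02544 = 0.02545 K/W
Q = ΔT/ΣR = (-153 °C − 16.2 °C)/0.02545 = -6650 W
(Negative Q ⇒ heat flows inward; heat gain = 6650 W.)

Q = 6650 W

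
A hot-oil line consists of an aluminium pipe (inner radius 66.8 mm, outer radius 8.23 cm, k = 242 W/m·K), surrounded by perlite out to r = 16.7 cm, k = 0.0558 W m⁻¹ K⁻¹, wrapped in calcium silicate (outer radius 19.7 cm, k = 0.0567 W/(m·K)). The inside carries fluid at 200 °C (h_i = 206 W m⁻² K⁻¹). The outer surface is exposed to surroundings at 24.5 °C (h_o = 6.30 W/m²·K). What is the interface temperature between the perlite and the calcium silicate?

T = 64.1 °C

Series thermal resistances, inner to outer:
  R'_conv,in = 1/(2πr h) = 1/(2π·0.0668·206) = 0.01157 m·K/W
  R'_aluminium = ln(0.0823/0.0668)/(2πk) = 0.2087/(2π·242) = 1.372×10^-4 m·K/W
  R'_perlite = ln(0.167/0.0823)/(2πk) = 0.7076/(2π·0.0558) = 2.018 m·K/W
  R'_calcium silicate = ln(0.197/0.167)/(2πk) = 0.1652/(2π·0.0567) = 0.4637 m·K/W
  R'_conv,out = 1/(2πr h) = 1/(2π·0.197·6.30) = 0.1282 m·K/W
ΣR = 0.01157 + 1.372×10^-4 + 2.018 + 0.4637 + 0.1282 = 2.622 m·K/W
Q' = ΔT/ΣR = (200 °C − 24.5 °C)/2.622 = 66.93 W/m
From the inner boundary to the perlite/calcium silicate interface, ΣR_partial = 2.030 m·K/W.
T_interface = T_in − Q'·ΣR_partial = 200 °C − (66.93)(2.030) = 64.1 °C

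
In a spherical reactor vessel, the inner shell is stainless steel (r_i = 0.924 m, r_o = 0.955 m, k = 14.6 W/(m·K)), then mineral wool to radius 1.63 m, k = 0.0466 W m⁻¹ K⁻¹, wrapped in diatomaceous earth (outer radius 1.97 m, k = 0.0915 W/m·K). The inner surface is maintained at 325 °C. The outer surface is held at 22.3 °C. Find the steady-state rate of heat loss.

Treat each layer as a resistance in series:
  R_stainless steel = (1/0.924 − 1/0.955)/(4πk) = 0.03513/(4π·14.6) = 1.915×10^-4 K/W
  R_mineral wool = (1/0.955 − 1/1.63)/(4πk) = 0.4336/(4π·0.0466) = 0.7405 K/W
  R_diatomaceous earth = (1/1.63 − 1/1.97)/(4πk) = 0.1059/(4π·0.0915) = 0.09209 K/W
ΣR = 1.915×10^-4 + 0.7405 + 0.09209 = 0.8328 K/W
Q = ΔT/ΣR = (325 °C − 22.3 °C)/0.8328 = 363 W

Q = 363 W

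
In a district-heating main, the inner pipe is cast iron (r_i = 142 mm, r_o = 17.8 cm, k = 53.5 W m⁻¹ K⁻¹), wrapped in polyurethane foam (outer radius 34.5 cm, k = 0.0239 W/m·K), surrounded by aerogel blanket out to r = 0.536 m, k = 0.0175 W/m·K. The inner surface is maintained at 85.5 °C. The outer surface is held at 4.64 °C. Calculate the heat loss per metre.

Q' = 9.61 W/m

Series thermal resistances, inner to outer:
  R'_cast iron = ln(0.178/0.142)/(2πk) = 0.2260/(2π·53.5) = 6.722×10^-4 m·K/W
  R'_polyurethane foam = ln(0.345/0.178)/(2πk) = 0.6618/(2π·0.0239) = 4.407 m·K/W
  R'_aerogel blanket = ln(0.536/0.345)/(2πk) = 0.4406/(2π·0.0175) = 4.007 m·K/W
ΣR = 6.722×10^-4 + 4.407 + 4.007 = 8.415 m·K/W
Q' = ΔT/ΣR = (85.5 °C − 4.64 °C)/8.415 = 9.61 W/m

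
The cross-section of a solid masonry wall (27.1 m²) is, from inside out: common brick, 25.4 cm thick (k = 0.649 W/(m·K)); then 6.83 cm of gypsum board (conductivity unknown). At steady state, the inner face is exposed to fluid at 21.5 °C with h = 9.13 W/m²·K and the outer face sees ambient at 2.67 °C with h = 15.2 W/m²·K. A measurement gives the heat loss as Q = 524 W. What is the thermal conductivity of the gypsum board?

k = 0.168 W/m·K

ΣR = ΔT/Q = |21.5 − 2.67|/524 = 0.03594 K/W
Known resistances:
  R_conv,in = 1/(hA) = 1/(9.13·27.1) = 0.004042 K/W
  R_common brick = L/(kA) = 0.254/(0.649·27.1) = 0.01444 K/W
  R_conv,out = 1/(hA) = 1/(15.2·27.1) = 0.002428 K/W
R_gypsum board = ΣR − ΣR_known = 0.03594 − 0.02091 = 0.01503 K/W
L/(kA) = 0.01503 ⇒ k = 0.0683/(0.01503·27.1) = 0.168 W/m·K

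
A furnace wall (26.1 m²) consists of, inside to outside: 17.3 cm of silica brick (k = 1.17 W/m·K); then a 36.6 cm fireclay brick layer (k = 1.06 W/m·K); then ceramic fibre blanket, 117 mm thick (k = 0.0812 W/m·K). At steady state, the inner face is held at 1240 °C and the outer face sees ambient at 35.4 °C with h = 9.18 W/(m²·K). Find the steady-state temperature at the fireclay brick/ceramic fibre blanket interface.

T = 949 °C

Treat each layer as a resistance in series:
  R_silica brick = L/(kA) = 0.173/(1.17·26.1) = 0.005665 K/W
  R_fireclay brick = L/(kA) = 0.366/(1.06·26.1) = 0.01323 K/W
  R_ceramic fibre blanket = L/(kA) = 0.117/(0.0812·26.1) = 0.05521 K/W
  R_conv,out = 1/(hA) = 1/(9.18·26.1) = 0.004174 K/W
ΣR = 0.005665 + 0.01323 + 0.05521 + 0.004174 = 0.07828 K/W
Q = ΔT/ΣR = (1240 °C − 35.4 °C)/0.07828 = 15390 W
From the inner boundary to the fireclay brick/ceramic fibre blanket interface, ΣR_partial = 0.01890 K/W.
T_interface = T_in − Q·ΣR_partial = 1240 °C − (15390)(0.01890) = 949 °C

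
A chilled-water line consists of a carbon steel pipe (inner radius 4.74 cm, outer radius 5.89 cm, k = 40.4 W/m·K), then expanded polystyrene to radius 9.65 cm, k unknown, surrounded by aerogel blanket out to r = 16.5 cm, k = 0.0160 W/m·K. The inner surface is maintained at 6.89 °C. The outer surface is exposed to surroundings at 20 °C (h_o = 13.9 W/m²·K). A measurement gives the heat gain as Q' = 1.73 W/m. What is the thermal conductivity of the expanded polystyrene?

k = 0.0362 W/m·K

ΣR = ΔT/Q' = |6.89 − 20|/1.73 = 7.578 m·K/W
Known resistances:
  R'_carbon steel = ln(0.0589/0.0474)/(2πk) = 0.2172/(2π·40.4) = 8.557×10^-4 m·K/W
  R'_aerogel blanket = ln(0.165/0.0965)/(2πk) = 0.5364/(2π·0.0160) = 5.336 m·K/W
  R'_conv,out = 1/(2πr h) = 1/(2π·0.165·13.9) = 0.06939 m·K/W
R_expanded polystyrene = ΣR − ΣR_known = 7.578 − 5.406 = 2.172 m·K/W
ln(r₂/r₁)/(2πk) = 2.172 ⇒ k = 0.4937/(2π·2.172) = 0.0362 W/m·K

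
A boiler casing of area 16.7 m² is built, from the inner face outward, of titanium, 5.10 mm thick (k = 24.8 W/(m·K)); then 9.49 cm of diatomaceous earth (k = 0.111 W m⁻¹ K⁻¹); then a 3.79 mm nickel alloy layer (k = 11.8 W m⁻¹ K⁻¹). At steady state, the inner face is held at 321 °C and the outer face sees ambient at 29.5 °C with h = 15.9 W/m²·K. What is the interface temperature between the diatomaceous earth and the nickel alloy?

Treat each layer as a resistance in series:
  R_titanium = L/(kA) = 0.00510/(24.8·16.7) = 1.231×10^-5 K/W
  R_diatomaceous earth = L/(kA) = 0.0949/(0.111·16.7) = 0.05119 K/W
  R_nickel alloy = L/(kA) = 0.00379/(11.8·16.7) = 1.923×10^-5 K/W
  R_conv,out = 1/(hA) = 1/(15.9·16.7) = 0.003766 K/W
ΣR = 1.231×10^-5 + 0.05119 + 1.923×10^-5 + 0.003766 = 0.05499 K/W
Q = ΔT/ΣR = (321 °C − 29.5 °C)/0.05499 = 5301 W
From the inner boundary to the diatomaceous earth/nickel alloy interface, ΣR_partial = 0.05120 K/W.
T_interface = T_in − Q·ΣR_partial = 321 °C − (5301)(0.05120) = 49.6 °C

T = 49.6 °C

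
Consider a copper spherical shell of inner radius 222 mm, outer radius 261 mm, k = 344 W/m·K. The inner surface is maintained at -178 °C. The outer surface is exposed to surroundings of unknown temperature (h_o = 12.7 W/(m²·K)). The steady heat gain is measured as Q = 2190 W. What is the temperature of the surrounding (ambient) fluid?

T_out = 23.8 °C

Sum the resistances:
  R_copper = (1/0.222 − 1/0.261)/(4πk) = 0.6731/(4π·344) = 1.557×10^-4 K/W
  R_conv,out = 1/(4πr²h) = 1/(4π·0.261²·12.7) = 0.09198 K/W
ΣR = 0.09214 K/W
ΔT = Q·ΣR = 2190 × 0.09214 = 201.8 K
Heat flows inward, so T_out = T_in + ΔT = -178 + 201.8 = 23.8 °C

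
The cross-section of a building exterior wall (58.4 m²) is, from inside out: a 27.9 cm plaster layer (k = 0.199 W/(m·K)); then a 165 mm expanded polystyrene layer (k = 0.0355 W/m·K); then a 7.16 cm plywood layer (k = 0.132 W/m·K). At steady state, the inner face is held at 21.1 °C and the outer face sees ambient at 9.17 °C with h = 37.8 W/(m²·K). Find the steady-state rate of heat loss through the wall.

Treat each layer as a resistance in series:
  R_plaster = L/(kA) = 0.279/(0.199·58.4) = 0.02401 K/W
  R_expanded polystyrene = L/(kA) = 0.165/(0.0355·58.4) = 0.07959 K/W
  R_plywood = L/(kA) = 0.0716/(0.132·58.4) = 0.009288 K/W
  R_conv,out = 1/(hA) = 1/(37.8·58.4) = 4.530×10^-4 K/W
ΣR = 0.02401 + 0.07959 + 0.009288 + 4.530×10^-4 = 0.1133 K/W
Q = ΔT/ΣR = (21.1 °C − 9.17 °C)/0.1133 = 105 W

Q = 105 W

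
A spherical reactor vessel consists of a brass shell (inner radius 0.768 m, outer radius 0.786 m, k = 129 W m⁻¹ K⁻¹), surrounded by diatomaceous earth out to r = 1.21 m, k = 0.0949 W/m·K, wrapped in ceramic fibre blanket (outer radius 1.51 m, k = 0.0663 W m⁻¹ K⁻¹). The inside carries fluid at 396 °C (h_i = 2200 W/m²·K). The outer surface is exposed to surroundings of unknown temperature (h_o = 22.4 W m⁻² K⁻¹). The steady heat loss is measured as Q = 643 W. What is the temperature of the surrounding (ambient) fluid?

T_out = 27.8 °C

Sum the resistances:
  R_conv,in = 1/(4πr²h) = 1/(4π·0.768²·2200) = 6.133×10^-5 K/W
  R_brass = (1/0.768 − 1/0.786)/(4πk) = 0.02982/(4π·129) = 1.839×10^-5 K/W
  R_diatomaceous earth = (1/0.786 − 1/1.21)/(4πk) = 0.4458/(4π·0.0949) = 0.3738 K/W
  R_ceramic fibre blanket = (1/1.21 − 1/1.51)/(4πk) = 0.1642/(4π·0.0663) = 0.1971 K/W
  R_conv,out = 1/(4πr²h) = 1/(4π·1.51²·22.4) = 0.001558 K/W
ΣR = 0.5726 K/W
ΔT = Q·ΣR = 643 × 0.5726 = 368.2 K
Heat flows outward, so T_out = T_in − ΔT = 396 − 368.2 = 27.8 °C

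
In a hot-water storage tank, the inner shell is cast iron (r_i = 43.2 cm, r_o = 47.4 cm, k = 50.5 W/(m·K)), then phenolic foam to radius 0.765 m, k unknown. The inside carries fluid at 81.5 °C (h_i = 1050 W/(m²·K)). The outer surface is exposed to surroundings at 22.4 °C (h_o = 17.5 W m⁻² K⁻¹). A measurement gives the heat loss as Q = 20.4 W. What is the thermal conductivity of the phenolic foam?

ΣR = ΔT/Q = |81.5 − 22.4|/20.4 = 2.897 K/W
Known resistances:
  R_conv,in = 1/(4πr²h) = 1/(4π·0.432²·1050) = 4.061×10^-4 K/W
  R_cast iron = (1/0.432 − 1/0.474)/(4πk) = 0.2051/(4π·50.5) = 3.232×10^-4 K/W
  R_conv,out = 1/(4πr²h) = 1/(4π·0.765²·17.5) = 0.007770 K/W
R_phenolic foam = ΣR − ΣR_known = 2.897 − 0.008499 = 2.889 K/W
(1/r₁−1/r₂)/(4πk) = 2.889 ⇒ k = 0.8025/(4π·2.889) = 0.0221 W/m·K

k = 0.0221 W/m·K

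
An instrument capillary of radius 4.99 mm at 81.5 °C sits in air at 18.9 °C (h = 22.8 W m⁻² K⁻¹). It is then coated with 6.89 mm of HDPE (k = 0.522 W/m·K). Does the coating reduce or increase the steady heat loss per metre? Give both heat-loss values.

increases: 44.7 → 73.5 W/m

Critical radius for a cylinder: r_cr = k/h = 0.0229 m = 2.29 cm.
Outer radius after coating: r₂ = 0.00499 + 0.00689 = 0.01188 m.
Since r₁ < r_cr and r₂ ≤ r_cr, the coating moves toward the maximum at r_cr — heat loss rises.
Bare: R = 1/(2πr₁h) = 1.399 m·K/W; Q = 62.6/1.399 = 44.7 W/m.
Coated: R = R_cond + R_conv = 0.8521 m·K/W; Q = 62.6/0.8521 = 73.5 W/m.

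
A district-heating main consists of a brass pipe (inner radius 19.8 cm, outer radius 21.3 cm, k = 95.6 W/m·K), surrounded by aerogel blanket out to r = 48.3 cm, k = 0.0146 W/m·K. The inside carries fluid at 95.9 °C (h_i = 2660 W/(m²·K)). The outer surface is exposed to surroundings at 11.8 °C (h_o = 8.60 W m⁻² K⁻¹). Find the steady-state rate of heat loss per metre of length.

Resistance network (inner→outer):
  R'_conv,in = 1/(2πr h) = 1/(2π·0.198·2660) = 3.022×10^-4 m·K/W
  R'_brass = ln(0.213/0.198)/(2πk) = 0.07303/(2π·95.6) = 1.216×10^-4 m·K/W
  R'_aerogel blanket = ln(0.483/0.213)/(2πk) = 0.8187/(2π·0.0146) = 8.925 m·K/W
  R'_conv,out = 1/(2πr h) = 1/(2π·0.483·8.60) = 0.03832 m·K/W
ΣR = 3.022×10^-4 + 1.216×10^-4 + 8.925 + 0.03832 = 8.964 m·K/W
Q' = ΔT/ΣR = (95.9 °C − 11.8 °C)/8.964 = 9.38 W/m

Q' = 9.38 W/m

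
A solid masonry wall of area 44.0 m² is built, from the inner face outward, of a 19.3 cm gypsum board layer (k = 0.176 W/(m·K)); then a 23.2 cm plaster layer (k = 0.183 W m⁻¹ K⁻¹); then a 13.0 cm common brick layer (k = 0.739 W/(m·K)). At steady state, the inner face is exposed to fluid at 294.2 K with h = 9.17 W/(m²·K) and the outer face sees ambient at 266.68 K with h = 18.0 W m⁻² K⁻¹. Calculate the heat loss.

Resistance network (inner→outer):
  R_conv,in = 1/(hA) = 1/(9.17·44.0) = 0.002478 K/W
  R_gypsum board = L/(kA) = 0.193/(0.176·44.0) = 0.02492 K/W
  R_plaster = L/(kA) = 0.232/(0.183·44.0) = 0.02881 K/W
  R_common brick = L/(kA) = 0.130/(0.739·44.0) = 0.003998 K/W
  R_conv,out = 1/(hA) = 1/(18.0·44.0) = 0.001263 K/W
ΣR = 0.002478 + 0.02492 + 0.02881 + 0.003998 + 0.001263 = 0.06147 K/W
Q = ΔT/ΣR = (294.2 K − 266.68 K)/0.06147 = 448 W

Q = 448 W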